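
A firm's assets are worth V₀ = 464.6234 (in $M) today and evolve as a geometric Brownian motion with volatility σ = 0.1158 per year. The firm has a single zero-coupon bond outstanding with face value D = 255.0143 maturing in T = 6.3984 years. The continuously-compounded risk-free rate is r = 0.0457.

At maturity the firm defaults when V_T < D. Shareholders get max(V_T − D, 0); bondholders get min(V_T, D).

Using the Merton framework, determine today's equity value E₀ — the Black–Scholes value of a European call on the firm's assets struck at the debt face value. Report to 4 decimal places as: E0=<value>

With assets at 464.6234 and a single debt payment of 255.0143 at 6.3984 years:
d₁ = [ln(V₀/D) + (r + σ²/2)T] / (σ√T)
   = [ln(464.6234/255.0143) + (0.0457 + 0.5·0.1158²)·6.3984] / (0.1158·√6.3984)
   = [0.599908 + 0.335307] / 0.292917 = 3.192765
d₂ = d₁ − σ√T = 3.192765 − 0.292917 = 2.899849
N(d₁) = 0.999295,  N(d₂) = 0.998133,  e^(−rT) = 0.746465
E₀ = V₀·N(d₁) − D·e^(−rT)·N(d₂)
   = 464.6234·0.999295 − 255.0143·0.746465·0.998133 = 274.292192

E0=274.2922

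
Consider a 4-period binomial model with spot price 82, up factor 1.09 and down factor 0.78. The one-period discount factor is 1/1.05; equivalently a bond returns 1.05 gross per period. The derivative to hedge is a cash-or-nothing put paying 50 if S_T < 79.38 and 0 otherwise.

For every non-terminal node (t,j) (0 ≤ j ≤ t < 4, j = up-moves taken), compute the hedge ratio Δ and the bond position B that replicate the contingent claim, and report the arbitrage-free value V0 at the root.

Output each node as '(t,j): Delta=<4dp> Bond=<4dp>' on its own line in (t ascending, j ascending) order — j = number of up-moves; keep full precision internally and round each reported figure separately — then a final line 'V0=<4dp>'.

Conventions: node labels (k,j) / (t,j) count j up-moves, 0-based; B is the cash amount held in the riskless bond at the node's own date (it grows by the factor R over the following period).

(0,0): Delta=-0.4989 Bond=44.3497
(1,0): Delta=-1.7351 Bond=125.6321
(1,1): Delta=-0.3679 Bond=34.8539
(2,0): Delta=0.0000 Bond=45.3515
(2,1): Delta=-1.9190 Bond=144.7377
(2,2): Delta=-0.2034 Bond=20.5757
(3,0): Delta=0.0000 Bond=47.6190
(3,1): Delta=0.0000 Bond=47.6190
(3,2): Delta=-2.1225 Bond=167.4347
(3,3): Delta=0.0000 Bond=0.0000
V0=3.4365

No-arbitrage ⇒ martingale measure with p* = (R−d)/(u−d) = 0.8710.
Payoffs at expiry: V(4,0)=50.0000, V(4,1)=50.0000, V(4,2)=50.0000, V(4,3)=0.0000, V(4,4)=0.0000
(3,0): S=38.9133. Δ = (V_up−V_dn)/(S_up−S_dn) = (50.0000−50.0000)/(42.4155−30.3523) = 0.0000. V = [p*·50.0000 + (1−p*)·50.0000]/1.05 = 47.6190. B = V − Δ·S = 47.6190.
(3,1): S=54.3788. Δ = (V_up−V_dn)/(S_up−S_dn) = (50.0000−50.0000)/(59.2729−42.4155) = 0.0000. V = [p*·50.0000 + (1−p*)·50.0000]/1.05 = 47.6190. B = V − Δ·S = 47.6190.
(3,2): S=75.9909. Δ = (V_up−V_dn)/(S_up−S_dn) = (0.0000−50.0000)/(82.8301−59.2729) = -2.1225. V = [p*·0.0000 + (1−p*)·50.0000]/1.05 = 6.1444. B = V − Δ·S = 167.4347.
(3,3): S=106.1924. Δ = (V_up−V_dn)/(S_up−S_dn) = (0.0000−0.0000)/(115.7497−82.8301) = 0.0000. V = [p*·0.0000 + (1−p*)·0.0000]/1.05 = 0.0000. B = V − Δ·S = 0.0000.
(2,0): S=49.8888. Δ = (V_up−V_dn)/(S_up−S_dn) = (47.6190−47.6190)/(54.3788−38.9133) = 0.0000. V = [p*·47.6190 + (1−p*)·47.6190]/1.05 = 45.3515. B = V − Δ·S = 45.3515.
(2,1): S=69.7164. Δ = (V_up−V_dn)/(S_up−S_dn) = (6.1444−47.6190)/(75.9909−54.3788) = -1.9190. V = [p*·6.1444 + (1−p*)·47.6190]/1.05 = 10.9485. B = V − Δ·S = 144.7377.
(2,2): S=97.4242. Δ = (V_up−V_dn)/(S_up−S_dn) = (0.0000−6.1444)/(106.1924−75.9909) = -0.2034. V = [p*·0.0000 + (1−p*)·6.1444]/1.05 = 0.7551. B = V − Δ·S = 20.5757.
(1,0): S=63.9600. Δ = (V_up−V_dn)/(S_up−S_dn) = (10.9485−45.3515)/(69.7164−49.8888) = -1.7351. V = [p*·10.9485 + (1−p*)·45.3515]/1.05 = 14.6549. B = V − Δ·S = 125.6321.
(1,1): S=89.3800. Δ = (V_up−V_dn)/(S_up−S_dn) = (0.7551−10.9485)/(97.4242−69.7164) = -0.3679. V = [p*·0.7551 + (1−p*)·10.9485]/1.05 = 1.9718. B = V − Δ·S = 34.8539.
(0,0): S=82.0000. Δ = (V_up−V_dn)/(S_up−S_dn) = (1.9718−14.6549)/(89.3800−63.9600) = -0.4989. V = [p*·1.9718 + (1−p*)·14.6549]/1.05 = 3.4365. B = V − Δ·S = 44.3497.
Check: Δ(0,0)·S0 + B(0,0) = 3.4365 = V0.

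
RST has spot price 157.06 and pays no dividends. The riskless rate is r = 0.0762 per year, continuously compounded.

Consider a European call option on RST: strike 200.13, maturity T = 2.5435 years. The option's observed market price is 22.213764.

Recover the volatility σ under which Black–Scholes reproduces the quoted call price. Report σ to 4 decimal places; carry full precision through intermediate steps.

sigma = 0.2550

At σ = 0.2550 the Black–Scholes value reproduces the quote:
σ√T = 0.255·√2.5435 = 0.406683
d₁ = (ln(S/K) + (r+σ²/2)T) / (σ√T) = (ln(157.06/200.13) + (0.0762+0.255²/2)·2.5435) / 0.406683 = (-0.242339 + 0.276510) / 0.406683 = 0.084024
d₂ = d₁ − σ√T = 0.084024 − 0.406683 = -0.322659
e^{−rT} = 0.823811
N(d₁) = 0.533481,  N(d₂) = 0.373477
V = S·N(d₁) − K·e^{−rT}·N(d₂) = 83.788554 − 61.574790 = 22.213764 (the quoted price), and the Black–Scholes price is strictly increasing in σ, so σ is unique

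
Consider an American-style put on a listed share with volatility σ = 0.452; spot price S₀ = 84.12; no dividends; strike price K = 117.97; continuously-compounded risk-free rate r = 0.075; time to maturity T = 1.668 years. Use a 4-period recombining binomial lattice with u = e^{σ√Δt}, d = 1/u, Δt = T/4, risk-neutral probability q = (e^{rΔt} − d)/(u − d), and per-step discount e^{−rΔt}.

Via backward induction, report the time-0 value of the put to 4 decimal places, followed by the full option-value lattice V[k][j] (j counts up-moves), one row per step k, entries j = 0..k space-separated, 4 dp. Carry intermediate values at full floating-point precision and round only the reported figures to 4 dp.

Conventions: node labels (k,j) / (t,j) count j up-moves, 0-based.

Δt=0.41700, u=1.33894, d=0.74686, q=0.48120, disc=e^(-rΔt)=0.96921
k=4 terminal: V=max(K-S,0) → 91.7973 71.0482 33.8500 0.0000 0.0000
k=3: j=0 S=35.0438 intr=82.9262 cont=79.2937 V=82.9262[EX]; j=1 S=62.8256 intr=55.1444 cont=51.5120 V=55.1444[EX]; j=2 S=112.6320 intr=5.3380 cont=17.0207 V=17.0207[hold]; j=3 S=201.9234 intr=0.0000 cont=0.0000 V=0.0000[hold]
k=2: j=0 S=46.9218 intr=71.0482 cont=67.4158 V=71.0482[EX]; j=1 S=84.1200 intr=33.8500 cont=35.6662 V=35.6662[hold]; j=2 S=150.8080 intr=0.0000 cont=8.5584 V=8.5584[hold]
k=1: j=0 S=62.8256 intr=55.1444 cont=52.3590 V=55.1444[EX]; j=1 S=112.6320 intr=5.3380 cont=21.9254 V=21.9254[hold]
k=0: j=0 S=84.1200 intr=33.8500 cont=37.9537 V=37.9537[hold]

price = 37.9537
tree:
37.9537
55.1444 21.9254
71.0482 35.6662 8.5584
82.9262 55.1444 17.0207 0.0000
91.7973 71.0482 33.8500 0.0000 0.0000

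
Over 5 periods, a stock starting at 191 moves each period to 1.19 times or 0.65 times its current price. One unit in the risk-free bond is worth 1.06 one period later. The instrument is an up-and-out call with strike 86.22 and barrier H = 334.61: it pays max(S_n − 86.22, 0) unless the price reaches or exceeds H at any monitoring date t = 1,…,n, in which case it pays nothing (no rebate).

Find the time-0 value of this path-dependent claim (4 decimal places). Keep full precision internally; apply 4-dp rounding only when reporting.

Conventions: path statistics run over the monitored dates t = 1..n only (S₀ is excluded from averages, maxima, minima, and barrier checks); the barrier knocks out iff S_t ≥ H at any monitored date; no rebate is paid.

price = 48.3512

Risk-neutral up-probability p* = (R−d)/(u−d) = (1.06−0.65)/(1.19−0.65) = 0.7593; the claim prices as the p*-weighted sum of path payoffs discounted by R^5.
Enumerate all 2^5 = 32 price paths (U = up ×1.19, D = down ×0.65); each path with k up-moves has probability p*^k·(1−p*)^(5−k).
DDDDD: M=124.1500, payoff=0.0000, prob=0.000809
UDDDD: M=227.2900, payoff=0.0000, prob=0.002550
DUDDD: M=147.7385, payoff=0.0000, prob=0.002550
UUDDD: M=270.4751, payoff=0.0000, prob=0.008043
DDUDD: M=124.1500, payoff=0.0000, prob=0.002550
UDUDD: M=227.2900, payoff=0.0000, prob=0.008043
DUUDD: M=175.8088, payoff=0.0000, prob=0.008043
UUUDD: M=321.8654, payoff=49.7681, prob=0.025367
DDDUD: M=124.1500, payoff=0.0000, prob=0.002550
UDDUD: M=227.2900, payoff=0.0000, prob=0.008043
DUDUD: M=147.7385, payoff=0.0000, prob=0.008043
UUDUD: M=270.4751, payoff=49.7681, prob=0.025367
DDUUD: M=124.1500, payoff=0.0000, prob=0.008043
UDUUD: M=227.2900, payoff=49.7681, prob=0.025367
DUUUD: M=209.2125, payoff=49.7681, prob=0.025367
UUUUD: M=383.0198, payoff=0.0000, prob=0.080004
DDDDU: M=124.1500, payoff=0.0000, prob=0.002550
UDDDU: M=227.2900, payoff=0.0000, prob=0.008043
DUDDU: M=147.7385, payoff=0.0000, prob=0.008043
UUDDU: M=270.4751, payoff=49.7681, prob=0.025367
DDUDU: M=124.1500, payoff=0.0000, prob=0.008043
UDUDU: M=227.2900, payoff=49.7681, prob=0.025367
DUUDU: M=175.8088, payoff=49.7681, prob=0.025367
UUUDU: M=321.8654, payoff=162.7429, prob=0.080004
DDDUU: M=124.1500, payoff=0.0000, prob=0.008043
UDDUU: M=227.2900, payoff=49.7681, prob=0.025367
DUDUU: M=147.7385, payoff=49.7681, prob=0.025367
UUDUU: M=270.4751, payoff=162.7429, prob=0.080004
DDUUU: M=135.9881, payoff=49.7681, prob=0.025367
UDUUU: M=248.9629, payoff=162.7429, prob=0.080004
DUUUU: M=248.9629, payoff=162.7429, prob=0.080004
UUUUU: M=455.7935, payoff=0.0000, prob=0.252319
Price = Σ prob·payoff / R^5 = 64.704803 / 1.338226 = 48.3512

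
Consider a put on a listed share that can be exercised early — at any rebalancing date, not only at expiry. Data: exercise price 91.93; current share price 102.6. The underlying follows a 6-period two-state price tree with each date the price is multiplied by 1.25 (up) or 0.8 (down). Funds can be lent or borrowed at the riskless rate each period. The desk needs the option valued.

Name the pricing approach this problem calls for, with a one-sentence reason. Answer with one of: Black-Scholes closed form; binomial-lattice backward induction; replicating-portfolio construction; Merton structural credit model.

framework: binomial-lattice backward induction

Key observation: the put (strike 91.93 on spot 102.6) is American-style on a 6-step discrete price model, so the early-exercise decision at every node requires stepwise backward valuation — a closed form cannot price the exercise right.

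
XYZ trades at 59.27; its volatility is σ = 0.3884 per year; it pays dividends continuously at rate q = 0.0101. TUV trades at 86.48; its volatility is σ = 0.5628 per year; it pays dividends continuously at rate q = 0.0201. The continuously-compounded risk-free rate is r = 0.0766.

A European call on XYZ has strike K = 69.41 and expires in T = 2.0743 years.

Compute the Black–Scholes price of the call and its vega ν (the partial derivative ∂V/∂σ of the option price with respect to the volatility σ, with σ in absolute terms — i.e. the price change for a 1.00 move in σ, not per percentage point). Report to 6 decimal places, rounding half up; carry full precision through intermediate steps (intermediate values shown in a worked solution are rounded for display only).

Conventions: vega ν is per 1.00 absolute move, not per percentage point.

σ√T = 0.3884·√2.0743 = 0.559390
d₁ = (ln(S/K) + (r−q+σ²/2)T) / (σ√T) = (ln(59.27/69.41) + (0.0766−0.0101+0.3884²/2)·2.0743) / 0.559390 = (-0.157928 + 0.294400) / 0.559390 = 0.243966
d₂ = d₁ − σ√T = 0.243966 − 0.559390 = -0.315425
e^{−rT} = 0.853089
e^{−qT} = 0.979268
N(d₁) = 0.596371,  N(d₂) = 0.376220
Call price V = S·e^{−qT}·N(d₁) − K·e^{−rT}·N(d₂) = 34.614098 − 22.277058 = 12.337040
φ(d₁) = (1/√(2π))·e^{−d₁²/2} = 0.387245
ν = S·e^{−qT}·φ(d₁)·√T = 32.371116

price = 12.337040
ν = 32.371116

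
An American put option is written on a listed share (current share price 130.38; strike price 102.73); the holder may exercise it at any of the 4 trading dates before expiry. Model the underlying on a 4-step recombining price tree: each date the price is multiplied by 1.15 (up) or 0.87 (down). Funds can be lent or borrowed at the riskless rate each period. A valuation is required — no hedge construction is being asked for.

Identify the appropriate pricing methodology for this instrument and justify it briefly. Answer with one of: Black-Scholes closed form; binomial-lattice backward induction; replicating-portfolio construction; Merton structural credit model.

Key observation: the exercise right at every one of the 4 steps is what matters: each node needs max(102.73 − S, continuation), which only the stepwise tree valuation starting from spot 130.38 delivers.

framework: binomial-lattice backward induction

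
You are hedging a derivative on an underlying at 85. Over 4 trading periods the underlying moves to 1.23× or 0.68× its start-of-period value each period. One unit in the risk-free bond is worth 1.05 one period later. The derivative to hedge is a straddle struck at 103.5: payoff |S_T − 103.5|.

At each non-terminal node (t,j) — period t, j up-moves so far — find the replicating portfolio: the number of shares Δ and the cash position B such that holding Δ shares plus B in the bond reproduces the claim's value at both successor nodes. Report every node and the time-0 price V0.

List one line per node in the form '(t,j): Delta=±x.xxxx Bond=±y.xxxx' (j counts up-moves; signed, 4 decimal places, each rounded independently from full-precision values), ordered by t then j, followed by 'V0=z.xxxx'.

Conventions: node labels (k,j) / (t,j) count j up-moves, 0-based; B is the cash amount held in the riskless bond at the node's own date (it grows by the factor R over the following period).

(0,0): Delta=0.0454 Bond=29.6337
(1,0): Delta=-0.8952 Bond=85.4843
(1,1): Delta=0.2984 Bond=4.6657
(2,0): Delta=-1.0000 Bond=93.8776
(2,1): Delta=-0.8670 Bond=87.7546
(2,2): Delta=0.6119 Bond=-35.4092
(3,0): Delta=-1.0000 Bond=98.5714
(3,1): Delta=-1.0000 Bond=98.5714
(3,2): Delta=-0.8312 Bond=89.0147
(3,3): Delta=1.0000 Bond=-98.5714
V0=33.4960

Under the risk-neutral measure, an up-move has probability p* = (R−d)/(u−d) = 0.6727 and values discount at R = 1.05.
Expiry values: V(4,0)=85.3258, V(4,1)=70.6261, V(4,2)=44.0370, V(4,3)=4.0581, V(4,4)=91.0536
  t=3,j=0: stock 26.7267 → up 32.8739 (V=70.6261), down 18.1742 (V=85.3258). Price 71.8447; hedge Δ=-1.0000, bond B=98.5714.
  t=3,j=1: stock 48.3439 → up 59.4630 (V=44.0370), down 32.8739 (V=70.6261). Price 50.2275; hedge Δ=-1.0000, bond B=98.5714.
  t=3,j=2: stock 87.4456 → up 107.5581 (V=4.0581), down 59.4630 (V=44.0370). Price 16.3258; hedge Δ=-0.8312, bond B=89.0147.
  t=3,j=3: stock 158.1737 → up 194.5536 (V=91.0536), down 107.5581 (V=4.0581). Price 59.6023; hedge Δ=1.0000, bond B=-98.5714.
  t=2,j=0: stock 39.3040 → up 48.3439 (V=50.2275), down 26.7267 (V=71.8447). Price 54.5736; hedge Δ=-1.0000, bond B=93.8776.
  t=2,j=1: stock 71.0940 → up 87.4456 (V=16.3258), down 48.3439 (V=50.2275). Price 26.1152; hedge Δ=-0.8670, bond B=87.7546.
  t=2,j=2: stock 128.5965 → up 158.1737 (V=59.6023), down 87.4456 (V=16.3258). Price 43.2753; hedge Δ=0.6119, bond B=-35.4092.
  t=1,j=0: stock 57.8000 → up 71.0940 (V=26.1152), down 39.3040 (V=54.5736). Price 33.7417; hedge Δ=-0.8952, bond B=85.4843.
  t=1,j=1: stock 104.5500 → up 128.5965 (V=43.2753), down 71.0940 (V=26.1152). Price 35.8660; hedge Δ=0.2984, bond B=4.6657.
  t=0,j=0: stock 85.0000 → up 104.5500 (V=35.8660), down 57.8000 (V=33.7417). Price 33.4960; hedge Δ=0.0454, bond B=29.6337.
Verification: the root portfolio costs Δ(0,0)·S0 + B(0,0) = 33.4960, matching V0.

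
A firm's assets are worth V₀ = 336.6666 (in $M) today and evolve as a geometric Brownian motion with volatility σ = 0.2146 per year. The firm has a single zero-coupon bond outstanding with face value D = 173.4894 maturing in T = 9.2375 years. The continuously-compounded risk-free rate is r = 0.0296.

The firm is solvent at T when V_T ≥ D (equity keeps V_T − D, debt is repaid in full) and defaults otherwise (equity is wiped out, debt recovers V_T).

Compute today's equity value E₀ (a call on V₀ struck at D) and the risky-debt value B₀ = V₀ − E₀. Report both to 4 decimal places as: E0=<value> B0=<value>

With assets at 336.6666 and a single debt payment of 173.4894 at 9.2375 years:
d₁ = [ln(V₀/D) + (r + σ²/2)T] / (σ√T)
   = [ln(336.6666/173.4894) + (0.0296 + 0.5·0.2146²)·9.2375] / (0.2146·√9.2375)
   = [0.662977 + 0.486138] / 0.652239 = 1.761799
d₂ = d₁ − σ√T = 1.761799 − 0.652239 = 1.109560
N(d₁) = 0.960948,  N(d₂) = 0.866406,  e^(−rT) = 0.760766
E₀ = V₀·N(d₁) − D·e^(−rT)·N(d₂)
   = 336.6666·0.960948 − 173.4894·0.760766·0.866406 = 209.166879
B₀ = V₀ − E₀ = 336.6666 − 209.166879 = 127.499721

E0=209.1669 B0=127.4997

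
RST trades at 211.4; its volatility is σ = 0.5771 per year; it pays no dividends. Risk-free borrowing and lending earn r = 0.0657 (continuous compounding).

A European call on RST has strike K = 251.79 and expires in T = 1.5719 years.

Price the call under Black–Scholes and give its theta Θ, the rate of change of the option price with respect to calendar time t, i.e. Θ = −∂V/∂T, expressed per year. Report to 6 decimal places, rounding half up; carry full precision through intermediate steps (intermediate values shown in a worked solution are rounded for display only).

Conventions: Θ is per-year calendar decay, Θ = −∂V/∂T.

σ√T = 0.5771·√1.5719 = 0.723542
d₁ = (ln(S/K) + (r+σ²/2)T) / (σ√T) = (ln(211.4/251.79) + (0.0657+0.5771²/2)·1.5719) / 0.723542 = (-0.174843 + 0.365030) / 0.723542 = 0.262855
d₂ = d₁ − σ√T = 0.262855 − 0.723542 = -0.460686
e^{−rT} = 0.901880
N(d₁) = 0.603669,  N(d₂) = 0.322512
Call price V = S·N(d₁) − K·e^{−rT}·N(d₂) = 127.615614 − 73.237391 = 54.378223
φ(d₁) = (1/√(2π))·e^{−d₁²/2} = 0.385396
Θ = −S·φ(d₁)·σ/(2√T) − r·K·e^{−rT}·N(d₂) = −18.750823 − 4.811697 = -23.562520

price = 54.378223
Θ = -23.562520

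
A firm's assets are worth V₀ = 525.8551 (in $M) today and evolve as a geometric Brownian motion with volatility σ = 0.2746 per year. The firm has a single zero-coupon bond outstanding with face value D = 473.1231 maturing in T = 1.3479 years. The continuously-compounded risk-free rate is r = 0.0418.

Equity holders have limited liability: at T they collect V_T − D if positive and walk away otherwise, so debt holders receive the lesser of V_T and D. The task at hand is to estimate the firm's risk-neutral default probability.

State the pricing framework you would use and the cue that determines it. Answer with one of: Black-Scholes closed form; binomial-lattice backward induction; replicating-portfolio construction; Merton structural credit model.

framework: Merton structural credit model

Key observation: a levered firm with one bullet debt due at 1.3479 years is the canonical structural-credit setup: equity is a call on the firm's assets struck at the face value.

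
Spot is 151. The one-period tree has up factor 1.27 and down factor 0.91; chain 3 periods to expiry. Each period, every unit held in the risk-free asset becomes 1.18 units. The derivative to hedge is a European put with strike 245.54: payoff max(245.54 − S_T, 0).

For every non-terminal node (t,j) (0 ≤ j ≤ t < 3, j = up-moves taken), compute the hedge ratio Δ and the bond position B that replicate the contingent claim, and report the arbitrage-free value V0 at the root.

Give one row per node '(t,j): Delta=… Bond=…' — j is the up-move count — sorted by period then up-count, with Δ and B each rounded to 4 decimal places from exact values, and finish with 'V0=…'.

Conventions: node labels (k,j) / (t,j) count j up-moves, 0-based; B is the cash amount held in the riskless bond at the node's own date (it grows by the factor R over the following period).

Risk-neutral probability p* = (R−d)/(u−d) = (1.18−0.91)/(1.27−0.91) = 0.7500.
Payoffs at expiry: V(3,0)=131.7508, V(3,1)=86.7353, V(3,2)=23.9114, V(3,3)=0.0000
(2,0): S=125.0431. Δ = (V_up−V_dn)/(S_up−S_dn) = (86.7353−131.7508)/(158.8047−113.7892) = -1.0000. V = [p*·86.7353 + (1−p*)·131.7508]/1.18 = 83.0416. B = V − Δ·S = 208.0847.
(2,1): S=174.5107. Δ = (V_up−V_dn)/(S_up−S_dn) = (23.9114−86.7353)/(221.6286−158.8047) = -1.0000. V = [p*·23.9114 + (1−p*)·86.7353]/1.18 = 33.5740. B = V − Δ·S = 208.0847.
(2,2): S=243.5479. Δ = (V_up−V_dn)/(S_up−S_dn) = (0.0000−23.9114)/(309.3058−221.6286) = -0.2727. V = [p*·0.0000 + (1−p*)·23.9114]/1.18 = 5.0660. B = V − Δ·S = 71.4866.
(1,0): S=137.4100. Δ = (V_up−V_dn)/(S_up−S_dn) = (33.5740−83.0416)/(174.5107−125.0431) = -1.0000. V = [p*·33.5740 + (1−p*)·83.0416]/1.18 = 38.9330. B = V − Δ·S = 176.3430.
(1,1): S=191.7700. Δ = (V_up−V_dn)/(S_up−S_dn) = (5.0660−33.5740)/(243.5479−174.5107) = -0.4129. V = [p*·5.0660 + (1−p*)·33.5740]/1.18 = 10.3330. B = V − Δ·S = 89.5221.
(0,0): S=151.0000. Δ = (V_up−V_dn)/(S_up−S_dn) = (10.3330−38.9330)/(191.7700−137.4100) = -0.5261. V = [p*·10.3330 + (1−p*)·38.9330]/1.18 = 14.8161. B = V − Δ·S = 94.2605.
Check: Δ(0,0)·S0 + B(0,0) = 14.8161 = V0.

(0,0): Delta=-0.5261 Bond=94.2605
(1,0): Delta=-1.0000 Bond=176.3430
(1,1): Delta=-0.4129 Bond=89.5221
(2,0): Delta=-1.0000 Bond=208.0847
(2,1): Delta=-1.0000 Bond=208.0847
(2,2): Delta=-0.2727 Bond=71.4866
V0=14.8161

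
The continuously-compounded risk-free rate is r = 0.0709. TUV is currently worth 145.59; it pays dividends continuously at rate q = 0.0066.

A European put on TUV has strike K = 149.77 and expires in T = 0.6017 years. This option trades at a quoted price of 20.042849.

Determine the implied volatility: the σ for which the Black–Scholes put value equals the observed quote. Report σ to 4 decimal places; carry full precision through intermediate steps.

At σ = 0.4681 the Black–Scholes value reproduces the quote:
σ√T = 0.4681·√0.6017 = 0.363102
d₁ = (ln(S/K) + (r−q+σ²/2)T) / (σ√T) = (ln(145.59/149.77) + (0.0709−0.0066+0.4681²/2)·0.6017) / 0.363102 = (-0.028306 + 0.104611) / 0.363102 = 0.210146
d₂ = d₁ − σ√T = 0.210146 − 0.363102 = -0.152956
e^{−rT} = 0.958237
e^{−qT} = 0.996037
N(−d₁) = 0.416777,  N(−d₂) = 0.560783
V = K·e^{−rT}·N(−d₂) − S·e^{−qT}·N(−d₁) = 80.480890 − 60.438041 = 20.042849 (equal to the quote); since ∂V/∂σ > 0 for all σ, the implied volatility is unique

sigma = 0.4681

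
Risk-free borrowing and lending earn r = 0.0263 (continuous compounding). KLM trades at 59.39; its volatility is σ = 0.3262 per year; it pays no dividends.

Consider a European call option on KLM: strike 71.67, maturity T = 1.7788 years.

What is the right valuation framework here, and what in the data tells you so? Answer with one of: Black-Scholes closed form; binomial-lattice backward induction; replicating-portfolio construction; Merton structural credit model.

Key observation: everything needed for the exact continuous-time valuation of the European call on KLM (strike 71.67) is given, and no feature rules the closed form out.

framework: Black-Scholes closed form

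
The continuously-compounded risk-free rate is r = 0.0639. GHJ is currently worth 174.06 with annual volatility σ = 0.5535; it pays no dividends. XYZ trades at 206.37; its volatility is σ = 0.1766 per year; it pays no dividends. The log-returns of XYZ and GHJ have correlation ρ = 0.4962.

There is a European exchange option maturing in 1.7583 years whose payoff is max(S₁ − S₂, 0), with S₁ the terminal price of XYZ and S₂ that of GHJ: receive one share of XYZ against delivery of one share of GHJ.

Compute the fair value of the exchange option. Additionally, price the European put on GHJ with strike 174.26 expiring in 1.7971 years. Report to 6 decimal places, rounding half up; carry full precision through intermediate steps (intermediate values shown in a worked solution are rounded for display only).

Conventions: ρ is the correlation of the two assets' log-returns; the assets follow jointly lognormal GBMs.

exchange price = 66.240716
price(GHJ put K=174.26) = 38.840203

σ_eff = √(σ₁² + σ₂² − 2ρσ₁σ₂) = √(0.1766² + 0.5535² − 2·0.4962·0.1766·0.5535) = 0.490453
d₁ = (ln(S₁/S₂) + (q₂ − q₁ + σ_eff²/2)T) / (σ_eff√T) = (ln(206.37/174.06) + (0.0 − 0.0 + 0.120272)·1.7583) / 0.650346 = 0.586988
d₂ = d₁ − σ_eff√T = 0.586988 − 0.650346 = -0.063357
N(d₁) = 0.721394,  N(d₂) = 0.474741
V = S₁·e^{−q₁T}·N(d₁) − S₂·e^{−q₂T}·N(d₂) = 148.874131 − 82.633415 = 66.240716
[vanilla: GHJ put K=174.26]
σ√T = 0.5535·√1.7971 = 0.742000
d₁ = (ln(S/K) + (r+σ²/2)T) / (σ√T) = (ln(174.06/174.26) + (0.0639+0.5535²/2)·1.7971) / 0.742000 = (-0.001148 + 0.390116) / 0.742000 = 0.524216
d₂ = d₁ − σ√T = 0.524216 − 0.742000 = -0.217784
e^{−rT} = 0.891514
N(−d₁) = 0.300064,  N(−d₂) = 0.586201
price = K·e^{−rT}·N(−d₂) − S·N(−d₁) = 91.069371 − 52.229168 = 38.840203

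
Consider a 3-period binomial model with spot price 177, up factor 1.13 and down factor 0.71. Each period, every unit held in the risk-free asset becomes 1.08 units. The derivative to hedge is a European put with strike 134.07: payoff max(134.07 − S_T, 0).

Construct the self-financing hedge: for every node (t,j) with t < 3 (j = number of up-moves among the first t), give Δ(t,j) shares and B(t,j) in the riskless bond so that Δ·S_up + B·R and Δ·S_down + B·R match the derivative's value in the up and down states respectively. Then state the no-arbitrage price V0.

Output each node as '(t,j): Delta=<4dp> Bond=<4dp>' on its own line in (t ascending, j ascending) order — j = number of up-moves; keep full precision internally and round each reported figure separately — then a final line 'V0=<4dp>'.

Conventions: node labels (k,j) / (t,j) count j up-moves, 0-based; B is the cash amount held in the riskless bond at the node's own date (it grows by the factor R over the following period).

(0,0): Delta=-0.0865 Bond=16.4015
(1,0): Delta=-0.5920 Bond=81.2391
(1,1): Delta=-0.0436 Bond=9.1291
(2,0): Delta=-1.0000 Bond=124.1389
(2,1): Delta=-0.5574 Bond=82.8192
(2,2): Delta=0.0000 Bond=0.0000
V0=1.0832

Arbitrage-free pricing uses the up-move probability p* = (R−d)/(u−d) = 0.8810, discounting each step at R = 1.08.
At maturity the claim pays: V(3,0)=70.7198, V(3,1)=33.2450, V(3,2)=0.0000, V(3,3)=0.0000
  t=2,j=0: stock 89.2257 → up 100.8250 (V=33.2450), down 63.3502 (V=70.7198). Price 34.9132; hedge Δ=-1.0000, bond B=124.1389.
  t=2,j=1: stock 142.0071 → up 160.4680 (V=0.0000), down 100.8250 (V=33.2450). Price 3.6646; hedge Δ=-0.5574, bond B=82.8192.
  t=2,j=2: stock 226.0113 → up 255.3928 (V=0.0000), down 160.4680 (V=0.0000). Price 0.0000; hedge Δ=0.0000, bond B=0.0000.
  t=1,j=0: stock 125.6700 → up 142.0071 (V=3.6646), down 89.2257 (V=34.9132). Price 6.8376; hedge Δ=-0.5920, bond B=81.2391.
  t=1,j=1: stock 200.0100 → up 226.0113 (V=0.0000), down 142.0071 (V=3.6646). Price 0.4039; hedge Δ=-0.0436, bond B=9.1291.
  t=0,j=0: stock 177.0000 → up 200.0100 (V=0.4039), down 125.6700 (V=6.8376). Price 1.0832; hedge Δ=-0.0865, bond B=16.4015.
Sanity check at the root: Δ(0,0)·S0 + B(0,0) reproduces V0 = 1.0832.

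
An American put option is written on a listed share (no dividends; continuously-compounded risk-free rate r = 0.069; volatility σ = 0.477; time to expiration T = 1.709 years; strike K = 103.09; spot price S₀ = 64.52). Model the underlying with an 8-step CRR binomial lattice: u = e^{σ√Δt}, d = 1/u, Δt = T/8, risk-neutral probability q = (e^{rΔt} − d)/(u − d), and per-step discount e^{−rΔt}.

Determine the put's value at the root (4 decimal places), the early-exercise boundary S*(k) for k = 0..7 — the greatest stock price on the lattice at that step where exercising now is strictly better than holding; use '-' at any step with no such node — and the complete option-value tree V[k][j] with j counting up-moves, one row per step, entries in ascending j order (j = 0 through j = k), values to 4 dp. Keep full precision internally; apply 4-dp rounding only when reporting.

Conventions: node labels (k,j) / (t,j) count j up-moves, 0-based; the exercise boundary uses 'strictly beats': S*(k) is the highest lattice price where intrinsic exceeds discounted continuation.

params: Δt=0.21363 u=1.24666 d=0.80214 q=0.47851 e^(-rΔt)=0.98537
t_8 payoffs: 92.0311 85.9027 76.3782 61.5756 38.5700 2.8156 0.0000 0.0000 0.0000
t_7: node(7,0) S=13.7867 payoff=89.3033 vs cont=87.7949 → 89.3033 [stop]  node(7,1) S=21.4267 payoff=81.6633 vs cont=80.1549 → 81.6633 [stop]  node(7,2) S=33.3005 payoff=69.7895 vs cont=68.2811 → 69.7895 [stop]  node(7,3) S=51.7543 payoff=51.3357 vs cont=49.8273 → 51.3357 [stop]  node(7,4) S=80.4345 payoff=22.6555 vs cont=21.1471 → 22.6555 [stop]  node(7,5) S=125.0080 payoff=0.0000 vs cont=1.4468 → 1.4468 [wait]  node(7,6) S=194.2823 payoff=0.0000 vs cont=0.0000 → 0.0000 [wait]  node(7,7) S=301.9457 payoff=0.0000 vs cont=0.0000 → 0.0000 [wait]  ⇒ S*(7)=80.4345
t_6: node(6,0) S=17.1873 payoff=85.9027 vs cont=84.3943 → 85.9027 [stop]  node(6,1) S=26.7118 payoff=76.3782 vs cont=74.8698 → 76.3782 [stop]  node(6,2) S=41.5144 payoff=61.5756 vs cont=60.0672 → 61.5756 [stop]  node(6,3) S=64.5200 payoff=38.5700 vs cont=37.0616 → 38.5700 [stop]  node(6,4) S=100.2744 payoff=2.8156 vs cont=12.3239 → 12.3239 [wait]  node(6,5) S=155.8424 payoff=0.0000 vs cont=0.7435 → 0.7435 [wait]  node(6,6) S=242.2039 payoff=0.0000 vs cont=0.0000 → 0.0000 [wait]  ⇒ S*(6)=64.5200
t_5: node(5,0) S=21.4267 payoff=81.6633 vs cont=80.1549 → 81.6633 [stop]  node(5,1) S=33.3005 payoff=69.7895 vs cont=68.2811 → 69.7895 [stop]  node(5,2) S=51.7543 payoff=51.3357 vs cont=49.8273 → 51.3357 [stop]  node(5,3) S=80.4345 payoff=22.6555 vs cont=25.6304 → 25.6304 [wait]  node(5,4) S=125.0080 payoff=0.0000 vs cont=6.6833 → 6.6833 [wait]  node(5,5) S=194.2823 payoff=0.0000 vs cont=0.3820 → 0.3820 [wait]  ⇒ S*(5)=51.7543
t_4: node(4,0) S=26.7118 payoff=76.3782 vs cont=74.8698 → 76.3782 [stop]  node(4,1) S=41.5144 payoff=61.5756 vs cont=60.0672 → 61.5756 [stop]  node(4,2) S=64.5200 payoff=38.5700 vs cont=38.4643 → 38.5700 [stop]  node(4,3) S=100.2744 payoff=2.8156 vs cont=16.3216 → 16.3216 [wait]  node(4,4) S=155.8424 payoff=0.0000 vs cont=3.6144 → 3.6144 [wait]  ⇒ S*(4)=64.5200
t_3: node(3,0) S=33.3005 payoff=69.7895 vs cont=68.2811 → 69.7895 [stop]  node(3,1) S=51.7543 payoff=51.3357 vs cont=49.8273 → 51.3357 [stop]  node(3,2) S=80.4345 payoff=22.6555 vs cont=27.5153 → 27.5153 [wait]  node(3,3) S=125.0080 payoff=0.0000 vs cont=10.0912 → 10.0912 [wait]  ⇒ S*(3)=51.7543
t_2: node(2,0) S=41.5144 payoff=61.5756 vs cont=60.0672 → 61.5756 [stop]  node(2,1) S=64.5200 payoff=38.5700 vs cont=39.3530 → 39.3530 [wait]  node(2,2) S=100.2744 payoff=2.8156 vs cont=18.8971 → 18.8971 [wait]  ⇒ S*(2)=41.5144
t_1: node(1,0) S=51.7543 payoff=51.3357 vs cont=50.1965 → 51.3357 [stop]  node(1,1) S=80.4345 payoff=22.6555 vs cont=29.1321 → 29.1321 [wait]  ⇒ S*(1)=51.7543
t_0: node(0,0) S=64.5200 payoff=38.5700 vs cont=40.1153 → 40.1153 [wait]  ⇒ S*(0)=-

price = 40.1153
boundary = - 51.7543 41.5144 51.7543 64.5200 51.7543 64.5200 80.4345
tree:
40.1153
51.3357 29.1321
61.5756 39.3530 18.8971
69.7895 51.3357 27.5153 10.0912
76.3782 61.5756 38.5700 16.3216 3.6144
81.6633 69.7895 51.3357 25.6304 6.6833 0.3820
85.9027 76.3782 61.5756 38.5700 12.3239 0.7435 0.0000
89.3033 81.6633 69.7895 51.3357 22.6555 1.4468 0.0000 0.0000
92.0311 85.9027 76.3782 61.5756 38.5700 2.8156 0.0000 0.0000 0.0000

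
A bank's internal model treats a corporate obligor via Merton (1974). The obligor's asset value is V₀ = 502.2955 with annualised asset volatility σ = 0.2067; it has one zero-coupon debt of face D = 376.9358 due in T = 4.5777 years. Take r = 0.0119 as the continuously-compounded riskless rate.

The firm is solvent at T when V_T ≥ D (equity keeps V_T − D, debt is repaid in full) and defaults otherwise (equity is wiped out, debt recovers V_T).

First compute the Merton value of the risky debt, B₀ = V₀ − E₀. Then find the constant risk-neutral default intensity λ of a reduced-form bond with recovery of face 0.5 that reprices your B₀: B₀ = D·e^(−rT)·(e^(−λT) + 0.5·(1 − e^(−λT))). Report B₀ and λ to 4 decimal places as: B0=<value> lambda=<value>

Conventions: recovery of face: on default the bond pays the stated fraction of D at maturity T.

Work the structural quantities from V₀ = 502.2955 against face 376.9358:
d₁ = [ln(V₀/D) + (r + σ²/2)T] / (σ√T)
   = [ln(502.2955/376.9358) + (0.0119 + 0.5·0.2067²)·4.5777] / (0.2067·√4.5777)
   = [0.287114 + 0.152265] / 0.442246 = 0.993517
d₂ = d₁ − σ√T = 0.993517 − 0.442246 = 0.551271
N(d₁) = 0.839771,  N(d₂) = 0.709276,  e^(−rT) = 0.946983
E₀ = V₀·N(d₁) − D·e^(−rT)·N(d₂)
   = 502.2955·0.839771 − 376.9358·0.946983·0.709276 = 168.635973
B₀ = V₀ − E₀ = 502.2955 − 168.635973 = 333.659527
e^(−λT) = (B₀·e^(rT)/D − 0.5)/(1 − 0.5) = (333.6595·1.055986/376.9358 − 0.5)/0.5 = 0.86949425
λ = −ln(0.86949425)/4.5777 = 0.030549

B0=333.6595 lambda=0.0305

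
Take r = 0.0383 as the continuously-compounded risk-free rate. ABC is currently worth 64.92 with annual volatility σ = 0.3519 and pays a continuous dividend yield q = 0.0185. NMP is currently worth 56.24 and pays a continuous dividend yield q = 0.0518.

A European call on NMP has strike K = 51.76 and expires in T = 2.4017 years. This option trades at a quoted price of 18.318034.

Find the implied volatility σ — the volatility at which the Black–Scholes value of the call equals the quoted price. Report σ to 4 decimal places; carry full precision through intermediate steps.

At σ = 0.5899 the Black–Scholes value reproduces the quote:
σ√T = 0.5899·√2.4017 = 0.914193
d₁ = (ln(S/K) + (r−q+σ²/2)T) / (σ√T) = (ln(56.24/51.76) + (0.0383−0.0518+0.5899²/2)·2.4017) / 0.914193 = (0.083011 + 0.385451) / 0.914193 = 0.512432
d₂ = d₁ − σ√T = 0.512432 − 0.914193 = -0.401761
e^{−rT} = 0.912119
e^{−qT} = 0.883019
N(d₁) = 0.695826,  N(d₂) = 0.343930
V = S·e^{−qT}·N(d₁) − K·e^{−rT}·N(d₂) = 34.555411 − 16.237377 = 18.318034 (matching the quote); vega is positive throughout, so no other σ reproduces this price

sigma = 0.5899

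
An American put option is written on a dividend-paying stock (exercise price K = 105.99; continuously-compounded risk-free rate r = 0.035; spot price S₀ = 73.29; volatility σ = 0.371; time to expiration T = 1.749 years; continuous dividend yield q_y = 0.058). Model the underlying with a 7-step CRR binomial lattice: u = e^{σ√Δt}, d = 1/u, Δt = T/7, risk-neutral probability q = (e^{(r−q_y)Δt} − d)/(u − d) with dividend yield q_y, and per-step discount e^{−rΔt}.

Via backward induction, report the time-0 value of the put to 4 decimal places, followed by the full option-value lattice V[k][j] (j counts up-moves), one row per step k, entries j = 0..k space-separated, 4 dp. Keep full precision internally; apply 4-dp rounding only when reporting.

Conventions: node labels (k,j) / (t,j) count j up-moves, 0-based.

Δt=0.24986, u=1.20376, d=0.83073, q=0.43841, disc=e^(-rΔt)=0.99129
k=7 terminal: V=max(K-S,0) → 85.9787 76.9931 63.9726 45.1056 17.7667 0.0000 0.0000 0.0000
k=6: j=0 S=24.0887 intr=81.9013 cont=81.3250 V=81.9013[EX]; j=1 S=34.9052 intr=71.0848 cont=70.6641 V=71.0848[EX]; j=2 S=50.5787 intr=55.4113 cont=55.2162 V=55.4113[EX]; j=3 S=73.2900 intr=32.7000 cont=32.8316 V=32.8316[hold]; j=4 S=106.1994 intr=0.0000 cont=9.8907 V=9.8907[hold]; j=5 S=153.8860 intr=0.0000 cont=0.0000 V=0.0000[hold]; j=6 S=222.9854 intr=0.0000 cont=0.0000 V=0.0000[hold]
k=5: j=0 S=28.9969 intr=76.9931 cont=76.4874 V=76.9931[EX]; j=1 S=42.0174 intr=63.9726 cont=63.6543 V=63.9726[EX]; j=2 S=60.8844 intr=45.1056 cont=45.1159 V=45.1159[hold]; j=3 S=88.2233 intr=17.7667 cont=22.5758 V=22.5758[hold]; j=4 S=127.8382 intr=0.0000 cont=5.5062 V=5.5062[hold]; j=5 S=185.2413 intr=0.0000 cont=0.0000 V=0.0000[hold]
k=4: j=0 S=34.9052 intr=71.0848 cont=70.6641 V=71.0848[EX]; j=1 S=50.5787 intr=55.4113 cont=55.2206 V=55.4113[EX]; j=2 S=73.2900 intr=32.7000 cont=34.9273 V=34.9273[hold]; j=3 S=106.1994 intr=0.0000 cont=14.9609 V=14.9609[hold]; j=4 S=153.8860 intr=0.0000 cont=3.0653 V=3.0653[hold]
k=3: j=0 S=42.0174 intr=63.9726 cont=63.6543 V=63.9726[EX]; j=1 S=60.8844 intr=45.1056 cont=46.0267 V=46.0267[hold]; j=2 S=88.2233 intr=17.7667 cont=25.9460 V=25.9460[hold]; j=3 S=127.8382 intr=0.0000 cont=9.6609 V=9.6609[hold]
k=2: j=0 S=50.5787 intr=55.4113 cont=55.6165 V=55.6165[hold]; j=1 S=73.2900 intr=32.7000 cont=36.8990 V=36.8990[hold]; j=2 S=106.1994 intr=0.0000 cont=18.6427 V=18.6427[hold]
k=1: j=0 S=60.8844 intr=45.1056 cont=46.9978 V=46.9978[hold]; j=1 S=88.2233 intr=17.7667 cont=28.6437 V=28.6437[hold]
k=0: j=0 S=73.2900 intr=32.7000 cont=38.6120 V=38.6120[hold]

price = 38.6120
tree:
38.6120
46.9978 28.6437
55.6165 36.8990 18.6427
63.9726 46.0267 25.9460 9.6609
71.0848 55.4113 34.9273 14.9609 3.0653
76.9931 63.9726 45.1159 22.5758 5.5062 0.0000
81.9013 71.0848 55.4113 32.8316 9.8907 0.0000 0.0000
85.9787 76.9931 63.9726 45.1056 17.7667 0.0000 0.0000 0.0000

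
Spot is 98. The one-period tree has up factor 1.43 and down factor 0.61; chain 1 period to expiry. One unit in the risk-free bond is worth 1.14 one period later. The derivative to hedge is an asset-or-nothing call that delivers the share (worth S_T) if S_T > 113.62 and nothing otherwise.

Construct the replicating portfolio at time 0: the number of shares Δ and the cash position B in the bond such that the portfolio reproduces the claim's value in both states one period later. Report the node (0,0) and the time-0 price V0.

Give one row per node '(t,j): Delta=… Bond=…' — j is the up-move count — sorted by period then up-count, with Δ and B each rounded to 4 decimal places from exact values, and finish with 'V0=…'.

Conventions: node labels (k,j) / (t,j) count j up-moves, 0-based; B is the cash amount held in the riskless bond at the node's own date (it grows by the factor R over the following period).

(0,0): Delta=1.7439 Bond=-91.4478
V0=79.4546

Risk-neutral probability p* = (R−d)/(u−d) = (1.14−0.61)/(1.43−0.61) = 0.6463.
Expiry values: V(1,0)=0.0000, V(1,1)=140.1400
Node (0,0) S=98.0000: V=(p*·140.1400+(1−p*)·0.0000)/1.14=79.4546; Δ=(140.1400−0.0000)/(140.1400−59.7800)=1.7439; B=V−Δ·S=-91.4478
Verification: the root portfolio costs Δ(0,0)·S0 + B(0,0) = 79.4546, matching V0.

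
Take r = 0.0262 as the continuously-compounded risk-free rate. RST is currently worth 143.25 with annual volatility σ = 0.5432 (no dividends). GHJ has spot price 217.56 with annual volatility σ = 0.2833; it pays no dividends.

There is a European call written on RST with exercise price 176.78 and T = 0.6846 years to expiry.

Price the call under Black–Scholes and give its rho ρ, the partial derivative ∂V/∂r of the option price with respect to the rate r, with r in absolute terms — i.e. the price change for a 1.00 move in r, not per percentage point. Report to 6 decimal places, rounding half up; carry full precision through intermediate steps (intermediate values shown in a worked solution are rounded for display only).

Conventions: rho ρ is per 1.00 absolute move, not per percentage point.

σ√T = 0.5432·√0.6846 = 0.449447
d₁ = (ln(S/K) + (r+σ²/2)T) / (σ√T) = (ln(143.25/176.78) + (0.0262+0.5432²/2)·0.6846) / 0.449447 = (-0.210315 + 0.118938) / 0.449447 = -0.203310
d₂ = d₁ − σ√T = -0.203310 − 0.449447 = -0.652757
e^{−rT} = 0.982223
N(d₁) = 0.419446,  N(d₂) = 0.256957
Call price V = S·N(d₁) − K·e^{−rT}·N(d₂) = 60.085697 − 44.617288 = 15.468410
ρ = K·T·e^{−rT}·N(d₂) = 30.544995

price = 15.468410
ρ = 30.544995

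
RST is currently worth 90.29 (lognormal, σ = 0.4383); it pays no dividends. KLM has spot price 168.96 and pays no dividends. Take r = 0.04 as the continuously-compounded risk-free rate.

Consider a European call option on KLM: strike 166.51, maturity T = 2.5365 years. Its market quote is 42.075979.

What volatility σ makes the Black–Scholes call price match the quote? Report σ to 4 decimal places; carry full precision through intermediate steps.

sigma = 0.3188

At σ = 0.3188 the Black–Scholes value reproduces the quote:
σ√T = 0.3188·√2.5365 = 0.507733
d₁ = (ln(S/K) + (r+σ²/2)T) / (σ√T) = (ln(168.96/166.51) + (0.04+0.3188²/2)·2.5365) / 0.507733 = (0.014607 + 0.230357) / 0.507733 = 0.482464
d₂ = d₁ − σ√T = 0.482464 − 0.507733 = -0.025269
e^{−rT} = 0.903517
N(d₁) = 0.685262,  N(d₂) = 0.489920
V = S·N(d₁) − K·e^{−rT}·N(d₂) = 115.781854 − 73.705875 = 42.075979 (the quoted price), and the Black–Scholes price is strictly increasing in σ, so σ is unique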